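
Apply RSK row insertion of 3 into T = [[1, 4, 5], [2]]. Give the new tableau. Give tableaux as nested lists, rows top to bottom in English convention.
In row 1, 3 replaces 4 (the leftmost entry greater than 3); 4 is bumped to row 2. 4 is appended to row 2. The new tableau is [[1, 3, 5], [2, 4]].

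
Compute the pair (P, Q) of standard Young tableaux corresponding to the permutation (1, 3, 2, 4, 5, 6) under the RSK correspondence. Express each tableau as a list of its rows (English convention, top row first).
Insert each entry of the permutation into P by Schensted row insertion, recording in Q the position of each new cell.

After inserting 1: P = [[1]].
After inserting 3: P = [[1, 3]].
After inserting 2: P = [[1, 2], [3]].
After inserting 4: P = [[1, 2, 4], [3]].
After inserting 5: P = [[1, 2, 4, 5], [3]].
After inserting 6: P = [[1, 2, 4, 5, 6], [3]].

So P = [[1, 2, 4, 5, 6], [3]], Q = [[1, 2, 4, 5, 6], [3]].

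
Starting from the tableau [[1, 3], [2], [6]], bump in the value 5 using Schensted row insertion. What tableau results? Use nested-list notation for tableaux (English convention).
5 is larger than every entry of row 1, so it is appended to row 1. The new tableau is [[1, 3, 5], [2], [6]].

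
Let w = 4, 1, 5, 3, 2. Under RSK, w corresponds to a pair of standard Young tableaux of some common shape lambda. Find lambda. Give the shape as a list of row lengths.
Row-insert each entry into an empty tableau.

After inserting 4: P = [[4]].
After inserting 1: P = [[1], [4]].
After inserting 5: P = [[1, 5], [4]].
After inserting 3: P = [[1, 3], [4, 5]].
After inserting 2: P = [[1, 2], [3, 5], [4]].

The final insertion tableau P = [[1, 2], [3, 5], [4]] has shape [2, 2, 1].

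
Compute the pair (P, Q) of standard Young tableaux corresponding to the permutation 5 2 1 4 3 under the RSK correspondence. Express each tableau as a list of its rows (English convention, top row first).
Insert each entry of the permutation into P by Schensted row insertion, recording in Q the position of each new cell.

Insert 5: appended to row 1. P = [[5]].
Insert 2: 2 bumps 5 from row 1; 5 starts row 2. P = [[2], [5]].
Insert 1: 1 bumps 2 from row 1; 2 bumps 5 from row 2; 5 starts row 3. P = [[1], [2], [5]].
Insert 4: appended to row 1. P = [[1, 4], [2], [5]].
Insert 3: 3 bumps 4 from row 1; 4 appends to row 2. P = [[1, 3], [2, 4], [5]].

So P = [[1, 3], [2, 4], [5]], Q = [[1, 4], [2, 5], [3]].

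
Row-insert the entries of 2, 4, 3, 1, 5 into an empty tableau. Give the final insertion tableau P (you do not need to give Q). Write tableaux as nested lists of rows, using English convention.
P = [[1, 3, 5], [2], [4]]

After inserting 2: P = [[2]].
After inserting 4: P = [[2, 4]].
After inserting 3: P = [[2, 3], [4]].
After inserting 1: P = [[1, 3], [2], [4]].
After inserting 5: P = [[1, 3, 5], [2], [4]].

So P = [[1, 3, 5], [2], [4]].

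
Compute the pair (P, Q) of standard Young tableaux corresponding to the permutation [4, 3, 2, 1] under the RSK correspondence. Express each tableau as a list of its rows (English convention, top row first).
P = [[1], [2], [3], [4]], Q = [[1], [2], [3], [4]]

Insert each entry of the permutation into P by Schensted row insertion, recording in Q the position of each new cell.

Insert 4: appended to row 1. P = [[4]].
Insert 3: 3 bumps 4 from row 1; 4 starts row 2. P = [[3], [4]].
Insert 2: 2 bumps 3 from row 1; 3 bumps 4 from row 2; 4 starts row 3. P = [[2], [3], [4]].
Insert 1: 1 bumps 2 from row 1; 2 bumps 3 from row 2; 3 bumps 4 from row 3; 4 starts row 4. P = [[1], [2], [3], [4]].

So P = [[1], [2], [3], [4]], Q = [[1], [2], [3], [4]].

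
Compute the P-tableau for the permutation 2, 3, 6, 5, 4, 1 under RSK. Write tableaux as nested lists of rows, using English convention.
P = [[1, 3, 4], [2], [5], [6]]

After inserting 2: P = [[2]].
After inserting 3: P = [[2, 3]].
After inserting 6: P = [[2, 3, 6]].
After inserting 5: P = [[2, 3, 5], [6]].
After inserting 4: P = [[2, 3, 4], [5], [6]].
After inserting 1: P = [[1, 3, 4], [2], [5], [6]].

So P = [[1, 3, 4], [2], [5], [6]].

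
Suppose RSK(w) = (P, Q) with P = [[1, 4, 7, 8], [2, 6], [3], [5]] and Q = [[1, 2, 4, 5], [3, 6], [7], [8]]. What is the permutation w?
5 6 3 7 8 4 2 1

Reverse the RSK construction: for i from n down to 1, find the cell of Q containing i, remove the entry at that cell from P, and reverse-bump it up through P; the value ejected from row 1 is w(i).

Step i=8: Q has 8 at row 4, column 1; remove 5 from row 4 of P and reverse-bump: 5 enters row 3 and ejects 3; 3 enters row 2 and ejects 2; 2 enters row 1 and ejects 1. So w(8) = 1. P is now [[2, 4, 7, 8], [3, 6], [5]].
Step i=7: Q has 7 at row 3, column 1; remove 5 from row 3 of P and reverse-bump: 5 enters row 2 and ejects 3; 3 enters row 1 and ejects 2. So w(7) = 2. P is now [[3, 4, 7, 8], [5, 6]].
Step i=6: Q has 6 at row 2, column 2; remove 6 from row 2 of P and reverse-bump: 6 enters row 1 and ejects 4. So w(6) = 4. P is now [[3, 6, 7, 8], [5]].
Step i=5: Q has 5 at row 1, column 4; remove that cell from P, ejecting 8. So w(5) = 8. P is now [[3, 6, 7], [5]].
Step i=4: Q has 4 at row 1, column 3; remove that cell from P, ejecting 7. So w(4) = 7. P is now [[3, 6], [5]].
Step i=3: Q has 3 at row 2, column 1; remove 5 from row 2 of P and reverse-bump: 5 enters row 1 and ejects 3. So w(3) = 3. P is now [[5, 6]].
Step i=2: Q has 2 at row 1, column 2; remove that cell from P, ejecting 6. So w(2) = 6. P is now [[5]].
Step i=1: Q has 1 at row 1, column 1; remove that cell from P, ejecting 5. So w(1) = 5. P is now [].

So w = 5 6 3 7 8 4 2 1.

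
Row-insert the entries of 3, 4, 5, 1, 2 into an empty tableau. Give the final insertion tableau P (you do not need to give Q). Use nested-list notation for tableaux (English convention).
P = [[1, 2, 5], [3, 4]]

Insert 3: appended to row 1. P = [[3]].
Insert 4: appended to row 1. P = [[3, 4]].
Insert 5: appended to row 1. P = [[3, 4, 5]].
Insert 1: 1 bumps 3 from row 1; 3 starts row 2. P = [[1, 4, 5], [3]].
Insert 2: 2 bumps 4 from row 1; 4 appends to row 2. P = [[1, 2, 5], [3, 4]].

So P = [[1, 2, 5], [3, 4]].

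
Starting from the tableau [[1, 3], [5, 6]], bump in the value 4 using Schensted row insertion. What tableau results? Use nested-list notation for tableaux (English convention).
4 is larger than every entry of row 1, so it is appended to row 1. The new tableau is [[1, 3, 4], [5, 6]].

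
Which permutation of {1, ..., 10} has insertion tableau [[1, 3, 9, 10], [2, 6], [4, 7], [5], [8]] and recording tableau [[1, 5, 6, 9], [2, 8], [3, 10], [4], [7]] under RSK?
Reverse the RSK construction: for i from n down to 1, find the cell of Q containing i, remove the entry at that cell from P, and reverse-bump it up through P; the value ejected from row 1 is w(i).

Step i=10: Q has 10 at row 3, column 2; remove 7 from row 3 of P and reverse-bump: 7 enters row 2 and ejects 6; 6 enters row 1 and ejects 3. So w(10) = 3. P is now [[1, 6, 9, 10], [2, 7], [4], [5], [8]].
Step i=9: Q has 9 at row 1, column 4; remove that cell from P, ejecting 10. So w(9) = 10. P is now [[1, 6, 9], [2, 7], [4], [5], [8]].
Step i=8: Q has 8 at row 2, column 2; remove 7 from row 2 of P and reverse-bump: 7 enters row 1 and ejects 6. So w(8) = 6. P is now [[1, 7, 9], [2], [4], [5], [8]].
Step i=7: Q has 7 at row 5, column 1; remove 8 from row 5 of P and reverse-bump: 8 enters row 4 and ejects 5; 5 enters row 3 and ejects 4; 4 enters row 2 and ejects 2; 2 enters row 1 and ejects 1. So w(7) = 1. P is now [[2, 7, 9], [4], [5], [8]].
Step i=6: Q has 6 at row 1, column 3; remove that cell from P, ejecting 9. So w(6) = 9. P is now [[2, 7], [4], [5], [8]].
Step i=5: Q has 5 at row 1, column 2; remove that cell from P, ejecting 7. So w(5) = 7. P is now [[2], [4], [5], [8]].
Step i=4: Q has 4 at row 4, column 1; remove 8 from row 4 of P and reverse-bump: 8 enters row 3 and ejects 5; 5 enters row 2 and ejects 4; 4 enters row 1 and ejects 2. So w(4) = 2. P is now [[4], [5], [8]].
Step i=3: Q has 3 at row 3, column 1; remove 8 from row 3 of P and reverse-bump: 8 enters row 2 and ejects 5; 5 enters row 1 and ejects 4. So w(3) = 4. P is now [[5], [8]].
Step i=2: Q has 2 at row 2, column 1; remove 8 from row 2 of P and reverse-bump: 8 enters row 1 and ejects 5. So w(2) = 5. P is now [[8]].
Step i=1: Q has 1 at row 1, column 1; remove that cell from P, ejecting 8. So w(1) = 8. P is now [].

So w = 8 5 4 2 7 9 1 6 10 3.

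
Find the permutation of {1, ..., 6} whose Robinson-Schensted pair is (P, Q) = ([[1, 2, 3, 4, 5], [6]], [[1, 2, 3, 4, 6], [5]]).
Reverse the RSK construction: for i from n down to 1, find the cell of Q containing i, remove the entry at that cell from P, and reverse-bump it up through P; the value ejected from row 1 is w(i).

Step i=6: Q has 6 at row 1, column 5; remove that cell from P, ejecting 5. So w(6) = 5. P is now [[1, 2, 3, 4], [6]].
Step i=5: Q has 5 at row 2, column 1; remove 6 from row 2 of P and reverse-bump: 6 enters row 1 and ejects 4. So w(5) = 4. P is now [[1, 2, 3, 6]].
Step i=4: Q has 4 at row 1, column 4; remove that cell from P, ejecting 6. So w(4) = 6. P is now [[1, 2, 3]].
Step i=3: Q has 3 at row 1, column 3; remove that cell from P, ejecting 3. So w(3) = 3. P is now [[1, 2]].
Step i=2: Q has 2 at row 1, column 2; remove that cell from P, ejecting 2. So w(2) = 2. P is now [[1]].
Step i=1: Q has 1 at row 1, column 1; remove that cell from P, ejecting 1. So w(1) = 1. P is now [].

So w = 1 2 3 6 4 5.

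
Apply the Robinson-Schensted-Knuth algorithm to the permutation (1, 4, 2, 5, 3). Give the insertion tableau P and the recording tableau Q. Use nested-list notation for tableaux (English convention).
Insert each entry of the permutation into P by Schensted row insertion, recording in Q the position of each new cell.

Insert 1: appended to row 1. P = [[1]].
Insert 4: appended to row 1. P = [[1, 4]].
Insert 2: 2 bumps 4 from row 1; 4 starts row 2. P = [[1, 2], [4]].
Insert 5: appended to row 1. P = [[1, 2, 5], [4]].
Insert 3: 3 bumps 5 from row 1; 5 appends to row 2. P = [[1, 2, 3], [4, 5]].

So P = [[1, 2, 3], [4, 5]], Q = [[1, 2, 4], [3, 5]].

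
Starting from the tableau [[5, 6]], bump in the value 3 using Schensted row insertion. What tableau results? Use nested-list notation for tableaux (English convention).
[[3, 6], [5]]

In row 1, 3 replaces 5 (the leftmost entry greater than 3); 5 is bumped to row 2. 5 starts a new row 2. The new tableau is [[3, 6], [5]].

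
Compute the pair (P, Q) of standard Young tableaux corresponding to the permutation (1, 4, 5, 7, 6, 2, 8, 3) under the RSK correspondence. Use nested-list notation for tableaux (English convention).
Insert each entry of the permutation into P by Schensted row insertion, recording in Q the position of each new cell.

Insert 1: appended to row 1. P = [[1]].
Insert 4: appended to row 1. P = [[1, 4]].
Insert 5: appended to row 1. P = [[1, 4, 5]].
Insert 7: appended to row 1. P = [[1, 4, 5, 7]].
Insert 6: 6 bumps 7 from row 1; 7 starts row 2. P = [[1, 4, 5, 6], [7]].
Insert 2: 2 bumps 4 from row 1; 4 bumps 7 from row 2; 7 starts row 3. P = [[1, 2, 5, 6], [4], [7]].
Insert 8: appended to row 1. P = [[1, 2, 5, 6, 8], [4], [7]].
Insert 3: 3 bumps 5 from row 1; 5 appends to row 2. P = [[1, 2, 3, 6, 8], [4, 5], [7]].

So P = [[1, 2, 3, 6, 8], [4, 5], [7]], Q = [[1, 2, 3, 4, 7], [5, 8], [6]].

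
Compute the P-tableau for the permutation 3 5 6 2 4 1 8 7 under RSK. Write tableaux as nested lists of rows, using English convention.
P = [[1, 4, 6, 7], [2, 5, 8], [3]]

After inserting 3: P = [[3]].
After inserting 5: P = [[3, 5]].
After inserting 6: P = [[3, 5, 6]].
After inserting 2: P = [[2, 5, 6], [3]].
After inserting 4: P = [[2, 4, 6], [3, 5]].
After inserting 1: P = [[1, 4, 6], [2, 5], [3]].
After inserting 8: P = [[1, 4, 6, 8], [2, 5], [3]].
After inserting 7: P = [[1, 4, 6, 7], [2, 5, 8], [3]].

So P = [[1, 4, 6, 7], [2, 5, 8], [3]].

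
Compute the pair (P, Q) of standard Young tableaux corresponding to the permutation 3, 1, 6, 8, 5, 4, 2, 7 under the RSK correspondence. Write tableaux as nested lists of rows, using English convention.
Insert each entry of the permutation into P by Schensted row insertion, recording in Q the position of each new cell.

Insert 3: appended to row 1. P = [[3]].
Insert 1: 1 bumps 3 from row 1; 3 starts row 2. P = [[1], [3]].
Insert 6: appended to row 1. P = [[1, 6], [3]].
Insert 8: appended to row 1. P = [[1, 6, 8], [3]].
Insert 5: 5 bumps 6 from row 1; 6 appends to row 2. P = [[1, 5, 8], [3, 6]].
Insert 4: 4 bumps 5 from row 1; 5 bumps 6 from row 2; 6 starts row 3. P = [[1, 4, 8], [3, 5], [6]].
Insert 2: 2 bumps 4 from row 1; 4 bumps 5 from row 2; 5 bumps 6 from row 3; 6 starts row 4. P = [[1, 2, 8], [3, 4], [5], [6]].
Insert 7: 7 bumps 8 from row 1; 8 appends to row 2. P = [[1, 2, 7], [3, 4, 8], [5], [6]].

So P = [[1, 2, 7], [3, 4, 8], [5], [6]], Q = [[1, 3, 4], [2, 5, 8], [6], [7]].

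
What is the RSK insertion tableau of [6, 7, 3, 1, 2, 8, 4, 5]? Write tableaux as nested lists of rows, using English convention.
P = [[1, 2, 4, 5], [3, 7, 8], [6]]

Insert 6: appended to row 1. P = [[6]].
Insert 7: appended to row 1. P = [[6, 7]].
Insert 3: 3 bumps 6 from row 1; 6 starts row 2. P = [[3, 7], [6]].
Insert 1: 1 bumps 3 from row 1; 3 bumps 6 from row 2; 6 starts row 3. P = [[1, 7], [3], [6]].
Insert 2: 2 bumps 7 from row 1; 7 appends to row 2. P = [[1, 2], [3, 7], [6]].
Insert 8: appended to row 1. P = [[1, 2, 8], [3, 7], [6]].
Insert 4: 4 bumps 8 from row 1; 8 appends to row 2. P = [[1, 2, 4], [3, 7, 8], [6]].
Insert 5: appended to row 1. P = [[1, 2, 4, 5], [3, 7, 8], [6]].

So P = [[1, 2, 4, 5], [3, 7, 8], [6]].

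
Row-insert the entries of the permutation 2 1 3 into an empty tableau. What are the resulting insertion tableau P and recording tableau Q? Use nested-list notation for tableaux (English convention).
P = [[1, 3], [2]], Q = [[1, 3], [2]]

Insert each entry of the permutation into P by Schensted row insertion, recording in Q the position of each new cell.

After inserting 2: P = [[2]].
After inserting 1: P = [[1], [2]].
After inserting 3: P = [[1, 3], [2]].

So P = [[1, 3], [2]], Q = [[1, 3], [2]].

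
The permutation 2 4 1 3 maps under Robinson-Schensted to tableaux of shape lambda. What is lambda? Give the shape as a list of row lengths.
[2, 2]

Row-insert each entry into an empty tableau.

After inserting 2: P = [[2]].
After inserting 4: P = [[2, 4]].
After inserting 1: P = [[1, 4], [2]].
After inserting 3: P = [[1, 3], [2, 4]].

The final insertion tableau P = [[1, 3], [2, 4]] has shape [2, 2].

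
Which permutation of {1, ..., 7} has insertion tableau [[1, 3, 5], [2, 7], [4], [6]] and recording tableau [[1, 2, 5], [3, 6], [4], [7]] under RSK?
2 6 4 3 7 5 1

Reverse the RSK construction: for i from n down to 1, find the cell of Q containing i, remove the entry at that cell from P, and reverse-bump it up through P; the value ejected from row 1 is w(i).

Step i=7: Q has 7 at row 4, column 1; remove 6 from row 4 of P and reverse-bump: 6 enters row 3 and ejects 4; 4 enters row 2 and ejects 2; 2 enters row 1 and ejects 1. So w(7) = 1. P is now [[2, 3, 5], [4, 7], [6]].
Step i=6: Q has 6 at row 2, column 2; remove 7 from row 2 of P and reverse-bump: 7 enters row 1 and ejects 5. So w(6) = 5. P is now [[2, 3, 7], [4], [6]].
Step i=5: Q has 5 at row 1, column 3; remove that cell from P, ejecting 7. So w(5) = 7. P is now [[2, 3], [4], [6]].
Step i=4: Q has 4 at row 3, column 1; remove 6 from row 3 of P and reverse-bump: 6 enters row 2 and ejects 4; 4 enters row 1 and ejects 3. So w(4) = 3. P is now [[2, 4], [6]].
Step i=3: Q has 3 at row 2, column 1; remove 6 from row 2 of P and reverse-bump: 6 enters row 1 and ejects 4. So w(3) = 4. P is now [[2, 6]].
Step i=2: Q has 2 at row 1, column 2; remove that cell from P, ejecting 6. So w(2) = 6. P is now [[2]].
Step i=1: Q has 1 at row 1, column 1; remove that cell from P, ejecting 2. So w(1) = 2. P is now [].

So w = 2 6 4 3 7 5 1.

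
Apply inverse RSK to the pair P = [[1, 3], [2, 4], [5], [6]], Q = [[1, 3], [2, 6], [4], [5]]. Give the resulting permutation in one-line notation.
6 2 5 4 1 3

Reverse the RSK construction: for i from n down to 1, find the cell of Q containing i, remove the entry at that cell from P, and reverse-bump it up through P; the value ejected from row 1 is w(i).

Step i=6: Q has 6 at row 2, column 2; remove 4 from row 2 of P and reverse-bump: 4 enters row 1 and ejects 3. So w(6) = 3. P is now [[1, 4], [2], [5], [6]].
Step i=5: Q has 5 at row 4, column 1; remove 6 from row 4 of P and reverse-bump: 6 enters row 3 and ejects 5; 5 enters row 2 and ejects 2; 2 enters row 1 and ejects 1. So w(5) = 1. P is now [[2, 4], [5], [6]].
Step i=4: Q has 4 at row 3, column 1; remove 6 from row 3 of P and reverse-bump: 6 enters row 2 and ejects 5; 5 enters row 1 and ejects 4. So w(4) = 4. P is now [[2, 5], [6]].
Step i=3: Q has 3 at row 1, column 2; remove that cell from P, ejecting 5. So w(3) = 5. P is now [[2], [6]].
Step i=2: Q has 2 at row 2, column 1; remove 6 from row 2 of P and reverse-bump: 6 enters row 1 and ejects 2. So w(2) = 2. P is now [[6]].
Step i=1: Q has 1 at row 1, column 1; remove that cell from P, ejecting 6. So w(1) = 6. P is now [].

So w = 6 2 5 4 1 3.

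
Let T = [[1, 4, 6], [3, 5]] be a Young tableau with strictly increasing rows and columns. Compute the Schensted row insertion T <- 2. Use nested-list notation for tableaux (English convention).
[[1, 2, 6], [3, 4], [5]]

In row 1, 2 replaces 4 (the leftmost entry greater than 2); 4 is bumped to row 2. In row 2, 4 replaces 5 (the leftmost entry greater than 4); 5 is bumped to row 3. 5 starts a new row 3. The new tableau is [[1, 2, 6], [3, 4], [5]].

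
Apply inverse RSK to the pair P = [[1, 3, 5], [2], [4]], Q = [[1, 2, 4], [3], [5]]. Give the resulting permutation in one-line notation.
2 4 3 5 1

Reverse the RSK construction: for i from n down to 1, find the cell of Q containing i, remove the entry at that cell from P, and reverse-bump it up through P; the value ejected from row 1 is w(i).

Step i=5: Q has 5 at row 3, column 1; remove 4 from row 3 of P and reverse-bump: 4 enters row 2 and ejects 2; 2 enters row 1 and ejects 1. So w(5) = 1. P is now [[2, 3, 5], [4]].
Step i=4: Q has 4 at row 1, column 3; remove that cell from P, ejecting 5. So w(4) = 5. P is now [[2, 3], [4]].
Step i=3: Q has 3 at row 2, column 1; remove 4 from row 2 of P and reverse-bump: 4 enters row 1 and ejects 3. So w(3) = 3. P is now [[2, 4]].
Step i=2: Q has 2 at row 1, column 2; remove that cell from P, ejecting 4. So w(2) = 4. P is now [[2]].
Step i=1: Q has 1 at row 1, column 1; remove that cell from P, ejecting 2. So w(1) = 2. P is now [].

So w = 2 4 3 5 1.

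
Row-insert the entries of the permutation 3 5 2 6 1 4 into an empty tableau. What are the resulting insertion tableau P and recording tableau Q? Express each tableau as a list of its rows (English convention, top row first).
P = [[1, 4, 6], [2, 5], [3]], Q = [[1, 2, 4], [3, 6], [5]]

Insert each entry of the permutation into P by Schensted row insertion, recording in Q the position of each new cell.

Insert 3: appended to row 1. P = [[3]].
Insert 5: appended to row 1. P = [[3, 5]].
Insert 2: 2 bumps 3 from row 1; 3 starts row 2. P = [[2, 5], [3]].
Insert 6: appended to row 1. P = [[2, 5, 6], [3]].
Insert 1: 1 bumps 2 from row 1; 2 bumps 3 from row 2; 3 starts row 3. P = [[1, 5, 6], [2], [3]].
Insert 4: 4 bumps 5 from row 1; 5 appends to row 2. P = [[1, 4, 6], [2, 5], [3]].

So P = [[1, 4, 6], [2, 5], [3]], Q = [[1, 2, 4], [3, 6], [5]].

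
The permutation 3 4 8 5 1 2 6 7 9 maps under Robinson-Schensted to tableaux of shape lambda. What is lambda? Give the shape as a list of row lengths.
[6, 2, 1]

Row-insert each entry into an empty tableau.

After inserting 3: P = [[3]].
After inserting 4: P = [[3, 4]].
After inserting 8: P = [[3, 4, 8]].
After inserting 5: P = [[3, 4, 5], [8]].
After inserting 1: P = [[1, 4, 5], [3], [8]].
After inserting 2: P = [[1, 2, 5], [3, 4], [8]].
After inserting 6: P = [[1, 2, 5, 6], [3, 4], [8]].
After inserting 7: P = [[1, 2, 5, 6, 7], [3, 4], [8]].
After inserting 9: P = [[1, 2, 5, 6, 7, 9], [3, 4], [8]].

The final insertion tableau P = [[1, 2, 5, 6, 7, 9], [3, 4], [8]] has shape [6, 2, 1].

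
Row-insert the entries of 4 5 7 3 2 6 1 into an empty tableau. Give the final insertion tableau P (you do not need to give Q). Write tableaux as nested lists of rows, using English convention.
P = [[1, 5, 6], [2, 7], [3], [4]]

After inserting 4: P = [[4]].
After inserting 5: P = [[4, 5]].
After inserting 7: P = [[4, 5, 7]].
After inserting 3: P = [[3, 5, 7], [4]].
After inserting 2: P = [[2, 5, 7], [3], [4]].
After inserting 6: P = [[2, 5, 6], [3, 7], [4]].
After inserting 1: P = [[1, 5, 6], [2, 7], [3], [4]].

So P = [[1, 5, 6], [2, 7], [3], [4]].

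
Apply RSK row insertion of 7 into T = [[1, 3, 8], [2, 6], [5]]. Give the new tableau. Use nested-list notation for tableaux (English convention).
In row 1, 7 replaces 8 (the leftmost entry greater than 7); 8 is bumped to row 2. 8 is appended to row 2. The new tableau is [[1, 3, 7], [2, 6, 8], [5]].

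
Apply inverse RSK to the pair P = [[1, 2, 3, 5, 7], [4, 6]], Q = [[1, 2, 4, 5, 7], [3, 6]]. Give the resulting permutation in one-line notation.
1 4 2 3 6 5 7

Reverse RSK: for i = n, n-1, ..., 1, locate i in Q, remove the corresponding corner cell from P, and reverse-bump its entry up through P; the value ejected from row 1 is w(i).

So w = 1 4 2 3 6 5 7.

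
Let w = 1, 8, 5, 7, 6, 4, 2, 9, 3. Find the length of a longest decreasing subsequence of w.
5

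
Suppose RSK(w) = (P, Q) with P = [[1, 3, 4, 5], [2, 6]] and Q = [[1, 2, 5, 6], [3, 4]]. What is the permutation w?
2 6 1 3 4 5

Reverse the RSK construction: for i from n down to 1, find the cell of Q containing i, remove the entry at that cell from P, and reverse-bump it up through P; the value ejected from row 1 is w(i).

Step i=6: Q has 6 at row 1, column 4; remove that cell from P, ejecting 5. So w(6) = 5. P is now [[1, 3, 4], [2, 6]].
Step i=5: Q has 5 at row 1, column 3; remove that cell from P, ejecting 4. So w(5) = 4. P is now [[1, 3], [2, 6]].
Step i=4: Q has 4 at row 2, column 2; remove 6 from row 2 of P and reverse-bump: 6 enters row 1 and ejects 3. So w(4) = 3. P is now [[1, 6], [2]].
Step i=3: Q has 3 at row 2, column 1; remove 2 from row 2 of P and reverse-bump: 2 enters row 1 and ejects 1. So w(3) = 1. P is now [[2, 6]].
Step i=2: Q has 2 at row 1, column 2; remove that cell from P, ejecting 6. So w(2) = 6. P is now [[2]].
Step i=1: Q has 1 at row 1, column 1; remove that cell from P, ejecting 2. So w(1) = 2. P is now [].

So w = 2 6 1 3 4 5.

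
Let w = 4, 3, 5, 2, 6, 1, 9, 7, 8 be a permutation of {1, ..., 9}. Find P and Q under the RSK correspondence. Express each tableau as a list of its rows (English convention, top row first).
P = [[1, 5, 6, 7, 8], [2, 9], [3], [4]], Q = [[1, 3, 5, 7, 9], [2, 8], [4], [6]]

Insert each entry of the permutation into P by Schensted row insertion, recording in Q the position of each new cell.

Insert 4: appended to row 1. P = [[4]].
Insert 3: 3 bumps 4 from row 1; 4 starts row 2. P = [[3], [4]].
Insert 5: appended to row 1. P = [[3, 5], [4]].
Insert 2: 2 bumps 3 from row 1; 3 bumps 4 from row 2; 4 starts row 3. P = [[2, 5], [3], [4]].
Insert 6: appended to row 1. P = [[2, 5, 6], [3], [4]].
Insert 1: 1 bumps 2 from row 1; 2 bumps 3 from row 2; 3 bumps 4 from row 3; 4 starts row 4. P = [[1, 5, 6], [2], [3], [4]].
Insert 9: appended to row 1. P = [[1, 5, 6, 9], [2], [3], [4]].
Insert 7: 7 bumps 9 from row 1; 9 appends to row 2. P = [[1, 5, 6, 7], [2, 9], [3], [4]].
Insert 8: appended to row 1. P = [[1, 5, 6, 7, 8], [2, 9], [3], [4]].

So P = [[1, 5, 6, 7, 8], [2, 9], [3], [4]], Q = [[1, 3, 5, 7, 9], [2, 8], [4], [6]].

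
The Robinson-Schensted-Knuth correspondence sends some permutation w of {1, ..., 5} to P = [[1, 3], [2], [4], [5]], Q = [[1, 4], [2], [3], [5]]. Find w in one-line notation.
5 4 2 3 1

Reverse the RSK construction: for i from n down to 1, find the cell of Q containing i, remove the entry at that cell from P, and reverse-bump it up through P; the value ejected from row 1 is w(i).

Step i=5: Q has 5 at row 4, column 1; remove 5 from row 4 of P and reverse-bump: 5 enters row 3 and ejects 4; 4 enters row 2 and ejects 2; 2 enters row 1 and ejects 1. So w(5) = 1. P is now [[2, 3], [4], [5]].
Step i=4: Q has 4 at row 1, column 2; remove that cell from P, ejecting 3. So w(4) = 3. P is now [[2], [4], [5]].
Step i=3: Q has 3 at row 3, column 1; remove 5 from row 3 of P and reverse-bump: 5 enters row 2 and ejects 4; 4 enters row 1 and ejects 2. So w(3) = 2. P is now [[4], [5]].
Step i=2: Q has 2 at row 2, column 1; remove 5 from row 2 of P and reverse-bump: 5 enters row 1 and ejects 4. So w(2) = 4. P is now [[5]].
Step i=1: Q has 1 at row 1, column 1; remove that cell from P, ejecting 5. So w(1) = 5. P is now [].

So w = 5 4 2 3 1.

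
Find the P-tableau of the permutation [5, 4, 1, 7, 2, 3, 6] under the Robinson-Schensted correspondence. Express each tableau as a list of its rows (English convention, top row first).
P = [[1, 2, 3, 6], [4, 7], [5]]

After inserting 5: P = [[5]].
After inserting 4: P = [[4], [5]].
After inserting 1: P = [[1], [4], [5]].
After inserting 7: P = [[1, 7], [4], [5]].
After inserting 2: P = [[1, 2], [4, 7], [5]].
After inserting 3: P = [[1, 2, 3], [4, 7], [5]].
After inserting 6: P = [[1, 2, 3, 6], [4, 7], [5]].

So P = [[1, 2, 3, 6], [4, 7], [5]].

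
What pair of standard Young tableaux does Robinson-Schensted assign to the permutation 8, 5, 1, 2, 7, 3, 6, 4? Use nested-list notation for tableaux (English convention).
Insert each entry of the permutation into P by Schensted row insertion, recording in Q the position of each new cell.

Insert 8: appended to row 1. P = [[8]].
Insert 5: 5 bumps 8 from row 1; 8 starts row 2. P = [[5], [8]].
Insert 1: 1 bumps 5 from row 1; 5 bumps 8 from row 2; 8 starts row 3. P = [[1], [5], [8]].
Insert 2: appended to row 1. P = [[1, 2], [5], [8]].
Insert 7: appended to row 1. P = [[1, 2, 7], [5], [8]].
Insert 3: 3 bumps 7 from row 1; 7 appends to row 2. P = [[1, 2, 3], [5, 7], [8]].
Insert 6: appended to row 1. P = [[1, 2, 3, 6], [5, 7], [8]].
Insert 4: 4 bumps 6 from row 1; 6 bumps 7 from row 2; 7 bumps 8 from row 3; 8 starts row 4. P = [[1, 2, 3, 4], [5, 6], [7], [8]].

So P = [[1, 2, 3, 4], [5, 6], [7], [8]], Q = [[1, 4, 5, 7], [2, 6], [3], [8]].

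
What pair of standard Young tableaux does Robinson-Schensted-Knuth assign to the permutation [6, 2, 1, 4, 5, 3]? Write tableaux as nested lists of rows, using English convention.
P = [[1, 3, 5], [2, 4], [6]], Q = [[1, 4, 5], [2, 6], [3]]

Insert each entry of the permutation into P by Schensted row insertion, recording in Q the position of each new cell.

Insert 6: appended to row 1. P = [[6]], Q = [[1]].
Insert 2: 2 bumps 6 from row 1; 6 starts row 2. P = [[2], [6]], Q = [[1], [2]].
Insert 1: 1 bumps 2 from row 1; 2 bumps 6 from row 2; 6 starts row 3. P = [[1], [2], [6]], Q = [[1], [2], [3]].
Insert 4: appended to row 1. P = [[1, 4], [2], [6]], Q = [[1, 4], [2], [3]].
Insert 5: appended to row 1. P = [[1, 4, 5], [2], [6]], Q = [[1, 4, 5], [2], [3]].
Insert 3: 3 bumps 4 from row 1; 4 appends to row 2. P = [[1, 3, 5], [2, 4], [6]], Q = [[1, 4, 5], [2, 6], [3]].

So P = [[1, 3, 5], [2, 4], [6]], Q = [[1, 4, 5], [2, 6], [3]].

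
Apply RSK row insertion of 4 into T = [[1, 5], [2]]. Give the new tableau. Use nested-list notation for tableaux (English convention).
[[1, 4], [2, 5]]

In row 1, 4 replaces 5 (the leftmost entry greater than 4); 5 is bumped to row 2. 5 is appended to row 2. The new tableau is [[1, 4], [2, 5]].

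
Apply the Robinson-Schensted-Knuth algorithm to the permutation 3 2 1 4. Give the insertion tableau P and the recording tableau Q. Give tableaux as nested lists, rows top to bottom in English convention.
P = [[1, 4], [2], [3]], Q = [[1, 4], [2], [3]]

Insert each entry of the permutation into P by Schensted row insertion, recording in Q the position of each new cell.

Insert 3: appended to row 1. P = [[3]].
Insert 2: 2 bumps 3 from row 1; 3 starts row 2. P = [[2], [3]].
Insert 1: 1 bumps 2 from row 1; 2 bumps 3 from row 2; 3 starts row 3. P = [[1], [2], [3]].
Insert 4: appended to row 1. P = [[1, 4], [2], [3]].

So P = [[1, 4], [2], [3]], Q = [[1, 4], [2], [3]].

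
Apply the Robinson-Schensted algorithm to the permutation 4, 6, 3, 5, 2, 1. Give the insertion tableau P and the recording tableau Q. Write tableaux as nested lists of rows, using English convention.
P = [[1, 5], [2, 6], [3], [4]], Q = [[1, 2], [3, 4], [5], [6]]

Insert each entry of the permutation into P by Schensted row insertion, recording in Q the position of each new cell.

After inserting 4: P = [[4]].
After inserting 6: P = [[4, 6]].
After inserting 3: P = [[3, 6], [4]].
After inserting 5: P = [[3, 5], [4, 6]].
After inserting 2: P = [[2, 5], [3, 6], [4]].
After inserting 1: P = [[1, 5], [2, 6], [3], [4]].

So P = [[1, 5], [2, 6], [3], [4]], Q = [[1, 2], [3, 4], [5], [6]].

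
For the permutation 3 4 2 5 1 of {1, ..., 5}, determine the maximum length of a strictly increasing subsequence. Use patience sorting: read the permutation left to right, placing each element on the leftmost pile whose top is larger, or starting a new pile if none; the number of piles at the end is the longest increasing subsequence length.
3

3: new pile. tops = [3]
4: new pile. tops = [3, 4]
2: onto pile 1 (replacing 3). tops = [2, 4]
5: new pile. tops = [2, 4, 5]
1: onto pile 1 (replacing 2). tops = [1, 4, 5]

3 piles, so the longest increasing subsequence has length 3.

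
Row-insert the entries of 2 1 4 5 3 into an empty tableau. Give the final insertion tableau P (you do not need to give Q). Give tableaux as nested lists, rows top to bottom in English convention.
P = [[1, 3, 5], [2, 4]]

After inserting 2: P = [[2]].
After inserting 1: P = [[1], [2]].
After inserting 4: P = [[1, 4], [2]].
After inserting 5: P = [[1, 4, 5], [2]].
After inserting 3: P = [[1, 3, 5], [2, 4]].

So P = [[1, 3, 5], [2, 4]].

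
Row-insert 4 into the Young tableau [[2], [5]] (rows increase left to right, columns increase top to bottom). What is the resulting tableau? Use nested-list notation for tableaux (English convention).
4 is larger than every entry of row 1, so it is appended to row 1. The new tableau is [[2, 4], [5]].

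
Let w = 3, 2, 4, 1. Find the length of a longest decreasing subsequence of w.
3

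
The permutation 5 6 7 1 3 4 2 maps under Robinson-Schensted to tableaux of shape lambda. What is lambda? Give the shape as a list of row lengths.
[3, 3, 1]

Row-insert each entry into an empty tableau.

After inserting 5: P = [[5]].
After inserting 6: P = [[5, 6]].
After inserting 7: P = [[5, 6, 7]].
After inserting 1: P = [[1, 6, 7], [5]].
After inserting 3: P = [[1, 3, 7], [5, 6]].
After inserting 4: P = [[1, 3, 4], [5, 6, 7]].
After inserting 2: P = [[1, 2, 4], [3, 6, 7], [5]].

The final insertion tableau P = [[1, 2, 4], [3, 6, 7], [5]] has shape [3, 3, 1].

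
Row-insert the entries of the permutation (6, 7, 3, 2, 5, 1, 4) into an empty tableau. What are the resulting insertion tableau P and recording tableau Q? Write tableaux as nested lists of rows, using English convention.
P = [[1, 4], [2, 5], [3, 7], [6]], Q = [[1, 2], [3, 5], [4, 7], [6]]

Insert each entry of the permutation into P by Schensted row insertion, recording in Q the position of each new cell.

Insert 6: appended to row 1. P = [[6]].
Insert 7: appended to row 1. P = [[6, 7]].
Insert 3: 3 bumps 6 from row 1; 6 starts row 2. P = [[3, 7], [6]].
Insert 2: 2 bumps 3 from row 1; 3 bumps 6 from row 2; 6 starts row 3. P = [[2, 7], [3], [6]].
Insert 5: 5 bumps 7 from row 1; 7 appends to row 2. P = [[2, 5], [3, 7], [6]].
Insert 1: 1 bumps 2 from row 1; 2 bumps 3 from row 2; 3 bumps 6 from row 3; 6 starts row 4. P = [[1, 5], [2, 7], [3], [6]].
Insert 4: 4 bumps 5 from row 1; 5 bumps 7 from row 2; 7 appends to row 3. P = [[1, 4], [2, 5], [3, 7], [6]].

So P = [[1, 4], [2, 5], [3, 7], [6]], Q = [[1, 2], [3, 5], [4, 7], [6]].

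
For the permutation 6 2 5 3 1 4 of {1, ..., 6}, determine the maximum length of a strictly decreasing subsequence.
4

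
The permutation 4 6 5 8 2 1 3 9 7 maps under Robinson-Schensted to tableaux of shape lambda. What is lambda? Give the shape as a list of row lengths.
Row-insert each entry into an empty tableau.

After inserting 4: P = [[4]].
After inserting 6: P = [[4, 6]].
After inserting 5: P = [[4, 5], [6]].
After inserting 8: P = [[4, 5, 8], [6]].
After inserting 2: P = [[2, 5, 8], [4], [6]].
After inserting 1: P = [[1, 5, 8], [2], [4], [6]].
After inserting 3: P = [[1, 3, 8], [2, 5], [4], [6]].
After inserting 9: P = [[1, 3, 8, 9], [2, 5], [4], [6]].
After inserting 7: P = [[1, 3, 7, 9], [2, 5, 8], [4], [6]].

The final insertion tableau P = [[1, 3, 7, 9], [2, 5, 8], [4], [6]] has shape [4, 3, 1, 1].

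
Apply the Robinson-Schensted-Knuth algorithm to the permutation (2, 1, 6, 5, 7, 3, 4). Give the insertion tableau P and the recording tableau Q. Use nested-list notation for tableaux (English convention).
P = [[1, 3, 4], [2, 5, 7], [6]], Q = [[1, 3, 5], [2, 4, 7], [6]]

Insert each entry of the permutation into P by Schensted row insertion, recording in Q the position of each new cell.

Insert 2: appended to row 1. P = [[2]].
Insert 1: 1 bumps 2 from row 1; 2 starts row 2. P = [[1], [2]].
Insert 6: appended to row 1. P = [[1, 6], [2]].
Insert 5: 5 bumps 6 from row 1; 6 appends to row 2. P = [[1, 5], [2, 6]].
Insert 7: appended to row 1. P = [[1, 5, 7], [2, 6]].
Insert 3: 3 bumps 5 from row 1; 5 bumps 6 from row 2; 6 starts row 3. P = [[1, 3, 7], [2, 5], [6]].
Insert 4: 4 bumps 7 from row 1; 7 appends to row 2. P = [[1, 3, 4], [2, 5, 7], [6]].

So P = [[1, 3, 4], [2, 5, 7], [6]], Q = [[1, 3, 5], [2, 4, 7], [6]].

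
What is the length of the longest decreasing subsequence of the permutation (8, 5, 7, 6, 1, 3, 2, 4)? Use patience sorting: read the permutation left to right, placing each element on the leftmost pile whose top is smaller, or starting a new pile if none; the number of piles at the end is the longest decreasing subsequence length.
5

8: new pile. tops = [8]
5: new pile. tops = [8, 5]
7: onto pile 2 (replacing 5). tops = [8, 7]
6: new pile. tops = [8, 7, 6]
1: new pile. tops = [8, 7, 6, 1]
3: onto pile 4 (replacing 1). tops = [8, 7, 6, 3]
2: new pile. tops = [8, 7, 6, 3, 2]
4: onto pile 4 (replacing 3). tops = [8, 7, 6, 4, 2]

5 piles, so the longest decreasing subsequence has length 5.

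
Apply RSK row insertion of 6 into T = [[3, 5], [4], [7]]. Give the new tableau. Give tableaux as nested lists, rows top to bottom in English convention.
6 is larger than every entry of row 1, so it is appended to row 1. The new tableau is [[3, 5, 6], [4], [7]].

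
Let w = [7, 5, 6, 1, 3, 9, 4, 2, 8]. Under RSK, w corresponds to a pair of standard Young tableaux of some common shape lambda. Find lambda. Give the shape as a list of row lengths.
Row-insert each entry into an empty tableau.

After inserting 7: P = [[7]].
After inserting 5: P = [[5], [7]].
After inserting 6: P = [[5, 6], [7]].
After inserting 1: P = [[1, 6], [5], [7]].
After inserting 3: P = [[1, 3], [5, 6], [7]].
After inserting 9: P = [[1, 3, 9], [5, 6], [7]].
After inserting 4: P = [[1, 3, 4], [5, 6, 9], [7]].
After inserting 2: P = [[1, 2, 4], [3, 6, 9], [5], [7]].
After inserting 8: P = [[1, 2, 4, 8], [3, 6, 9], [5], [7]].

The final insertion tableau P = [[1, 2, 4, 8], [3, 6, 9], [5], [7]] has shape [4, 3, 1, 1].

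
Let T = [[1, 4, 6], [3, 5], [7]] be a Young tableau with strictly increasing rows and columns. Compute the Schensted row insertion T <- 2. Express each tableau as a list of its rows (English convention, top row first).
In row 1, 2 replaces 4 (the leftmost entry greater than 2); 4 is bumped to row 2. In row 2, 4 replaces 5 (the leftmost entry greater than 4); 5 is bumped to row 3. In row 3, 5 replaces 7 (the leftmost entry greater than 5); 7 is bumped to row 4. 7 starts a new row 4. The new tableau is [[1, 2, 6], [3, 4], [5], [7]].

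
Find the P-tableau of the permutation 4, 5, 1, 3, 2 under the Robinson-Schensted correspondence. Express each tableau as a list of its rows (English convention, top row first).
Insert 4: appended to row 1. P = [[4]].
Insert 5: appended to row 1. P = [[4, 5]].
Insert 1: 1 bumps 4 from row 1; 4 starts row 2. P = [[1, 5], [4]].
Insert 3: 3 bumps 5 from row 1; 5 appends to row 2. P = [[1, 3], [4, 5]].
Insert 2: 2 bumps 3 from row 1; 3 bumps 4 from row 2; 4 starts row 3. P = [[1, 2], [3, 5], [4]].

So P = [[1, 2], [3, 5], [4]].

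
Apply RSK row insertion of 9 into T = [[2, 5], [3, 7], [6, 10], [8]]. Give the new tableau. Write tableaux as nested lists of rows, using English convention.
9 is larger than every entry of row 1, so it is appended to row 1. The new tableau is [[2, 5, 9], [3, 7], [6, 10], [8]].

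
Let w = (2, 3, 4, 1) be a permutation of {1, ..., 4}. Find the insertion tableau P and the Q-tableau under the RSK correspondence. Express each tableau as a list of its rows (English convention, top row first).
P = [[1, 3, 4], [2]], Q = [[1, 2, 3], [4]]

Insert each entry of the permutation into P by Schensted row insertion, recording in Q the position of each new cell.

After inserting 2: P = [[2]].
After inserting 3: P = [[2, 3]].
After inserting 4: P = [[2, 3, 4]].
After inserting 1: P = [[1, 3, 4], [2]].

So P = [[1, 3, 4], [2]], Q = [[1, 2, 3], [4]].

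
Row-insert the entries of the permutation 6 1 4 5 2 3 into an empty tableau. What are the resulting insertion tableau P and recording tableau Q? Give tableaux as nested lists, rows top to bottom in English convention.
P = [[1, 2, 3], [4, 5], [6]], Q = [[1, 3, 4], [2, 6], [5]]

Insert each entry of the permutation into P by Schensted row insertion, recording in Q the position of each new cell.

Insert 6: appended to row 1. P = [[6]].
Insert 1: 1 bumps 6 from row 1; 6 starts row 2. P = [[1], [6]].
Insert 4: appended to row 1. P = [[1, 4], [6]].
Insert 5: appended to row 1. P = [[1, 4, 5], [6]].
Insert 2: 2 bumps 4 from row 1; 4 bumps 6 from row 2; 6 starts row 3. P = [[1, 2, 5], [4], [6]].
Insert 3: 3 bumps 5 from row 1; 5 appends to row 2. P = [[1, 2, 3], [4, 5], [6]].

So P = [[1, 2, 3], [4, 5], [6]], Q = [[1, 3, 4], [2, 6], [5]].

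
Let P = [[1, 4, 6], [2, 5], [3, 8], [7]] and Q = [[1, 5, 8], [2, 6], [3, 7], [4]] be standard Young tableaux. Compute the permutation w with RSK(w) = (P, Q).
7 3 2 1 8 5 4 6

Reverse the RSK construction: for i from n down to 1, find the cell of Q containing i, remove the entry at that cell from P, and reverse-bump it up through P; the value ejected from row 1 is w(i).

Step i=8: Q has 8 at row 1, column 3; remove that cell from P, ejecting 6. So w(8) = 6. P is now [[1, 4], [2, 5], [3, 8], [7]].
Step i=7: Q has 7 at row 3, column 2; remove 8 from row 3 of P and reverse-bump: 8 enters row 2 and ejects 5; 5 enters row 1 and ejects 4. So w(7) = 4. P is now [[1, 5], [2, 8], [3], [7]].
Step i=6: Q has 6 at row 2, column 2; remove 8 from row 2 of P and reverse-bump: 8 enters row 1 and ejects 5. So w(6) = 5. P is now [[1, 8], [2], [3], [7]].
Step i=5: Q has 5 at row 1, column 2; remove that cell from P, ejecting 8. So w(5) = 8. P is now [[1], [2], [3], [7]].
Step i=4: Q has 4 at row 4, column 1; remove 7 from row 4 of P and reverse-bump: 7 enters row 3 and ejects 3; 3 enters row 2 and ejects 2; 2 enters row 1 and ejects 1. So w(4) = 1. P is now [[2], [3], [7]].
Step i=3: Q has 3 at row 3, column 1; remove 7 from row 3 of P and reverse-bump: 7 enters row 2 and ejects 3; 3 enters row 1 and ejects 2. So w(3) = 2. P is now [[3], [7]].
Step i=2: Q has 2 at row 2, column 1; remove 7 from row 2 of P and reverse-bump: 7 enters row 1 and ejects 3. So w(2) = 3. P is now [[7]].
Step i=1: Q has 1 at row 1, column 1; remove that cell from P, ejecting 7. So w(1) = 7. P is now [].

So w = 7 3 2 1 8 5 4 6.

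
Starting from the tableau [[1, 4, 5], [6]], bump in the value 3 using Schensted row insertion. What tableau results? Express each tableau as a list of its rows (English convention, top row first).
[[1, 3, 5], [4], [6]]

In row 1, 3 replaces 4 (the leftmost entry greater than 3); 4 is bumped to row 2. In row 2, 4 replaces 6 (the leftmost entry greater than 4); 6 is bumped to row 3. 6 starts a new row 3. The new tableau is [[1, 3, 5], [4], [6]].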